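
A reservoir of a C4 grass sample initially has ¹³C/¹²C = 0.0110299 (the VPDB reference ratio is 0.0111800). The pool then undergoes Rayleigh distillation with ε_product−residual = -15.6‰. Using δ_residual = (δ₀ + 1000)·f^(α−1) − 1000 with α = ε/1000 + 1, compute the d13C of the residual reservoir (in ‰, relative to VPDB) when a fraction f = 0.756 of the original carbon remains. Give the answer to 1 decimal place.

-9.1‰

δ₀ = (0.0110299/0.0111800 − 1)×1000 = (0.986574 − 1)×1000 = -13.426‰
α − 1 = ε/1000 = -0.0156
f^(α−1) = 0.756^(-0.0156) = 1.004373
δ_res = (-13.426 + 1000) × 1.004373 − 1000 = 990.889 − 1000 = -9.11‰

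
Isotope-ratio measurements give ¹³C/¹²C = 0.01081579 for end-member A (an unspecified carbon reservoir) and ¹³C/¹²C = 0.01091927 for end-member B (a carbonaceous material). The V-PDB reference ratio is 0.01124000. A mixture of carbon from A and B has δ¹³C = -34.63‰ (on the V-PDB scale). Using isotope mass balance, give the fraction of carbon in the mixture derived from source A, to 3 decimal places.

δ_A = (0.01081579/0.01124000 − 1)×1000 = (0.962259 − 1)×1000 = -37.741‰
δ_B = (0.01091927/0.01124000 − 1)×1000 = (0.971465 − 1)×1000 = -28.535‰
f_A = (δ_mix − δ_B)/(δ_A − δ_B) = (-34.63 − (-28.535))/(-37.741 − (-28.535))
f_A = -6.095 / -9.206 = 0.6621

0.662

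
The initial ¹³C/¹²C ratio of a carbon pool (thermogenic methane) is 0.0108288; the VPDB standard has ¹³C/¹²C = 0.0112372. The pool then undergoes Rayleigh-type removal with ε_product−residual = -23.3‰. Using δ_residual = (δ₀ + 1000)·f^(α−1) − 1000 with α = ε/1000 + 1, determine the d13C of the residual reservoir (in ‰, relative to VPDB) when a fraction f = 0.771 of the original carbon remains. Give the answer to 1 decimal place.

-30.5‰

δ₀ = (0.0108288/0.0112372 − 1)×1000 = (0.963656 − 1)×1000 = -36.344‰
α − 1 = ε/1000 = -0.0233
f^(α−1) = 0.771^(-0.0233) = 1.006078
δ_res = (-36.344 + 1000) × 1.006078 − 1000 = 969.513 − 1000 = -30.49‰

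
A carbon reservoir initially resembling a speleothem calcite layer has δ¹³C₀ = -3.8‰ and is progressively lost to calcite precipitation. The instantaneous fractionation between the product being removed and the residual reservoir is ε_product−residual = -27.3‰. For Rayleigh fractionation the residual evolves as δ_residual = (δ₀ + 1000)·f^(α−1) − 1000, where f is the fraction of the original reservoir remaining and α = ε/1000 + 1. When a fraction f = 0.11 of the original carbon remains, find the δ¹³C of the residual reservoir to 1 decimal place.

Rayleigh residual: δ_res = (δ₀ + 1000)·f^(α−1) − 1000
α = ε/1000 + 1 = 0.97270, so α − 1 = -0.02730
f^(α−1) = 0.11^(-0.02730) = 1.062111
δ_res = (-3.8 + 1000) × 1.062111 − 1000 = 1058.075 − 1000 = 58.08‰

58.1‰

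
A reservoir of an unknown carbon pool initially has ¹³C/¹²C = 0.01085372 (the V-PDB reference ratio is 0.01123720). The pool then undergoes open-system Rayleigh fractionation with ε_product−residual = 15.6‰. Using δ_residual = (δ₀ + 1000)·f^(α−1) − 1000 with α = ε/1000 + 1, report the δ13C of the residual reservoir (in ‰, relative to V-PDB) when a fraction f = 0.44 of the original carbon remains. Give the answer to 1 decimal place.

δ₀ = (0.01085372/0.01123720 − 1)×1000 = (0.965874 − 1)×1000 = -34.126‰
α − 1 = ε/1000 = 0.0156
f^(α−1) = 0.44^(0.0156) = 0.987274
δ_res = (-34.126 + 1000) × 0.987274 − 1000 = 953.583 − 1000 = -46.42‰

-46.4‰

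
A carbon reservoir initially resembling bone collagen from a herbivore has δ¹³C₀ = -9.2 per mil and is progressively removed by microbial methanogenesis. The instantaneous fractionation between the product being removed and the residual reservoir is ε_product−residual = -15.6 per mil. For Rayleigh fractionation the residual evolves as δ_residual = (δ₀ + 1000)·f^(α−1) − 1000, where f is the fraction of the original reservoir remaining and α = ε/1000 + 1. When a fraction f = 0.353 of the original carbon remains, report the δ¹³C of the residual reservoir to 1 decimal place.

7.0 per mil

Rayleigh residual: δ_res = (δ₀ + 1000)·f^(α−1) − 1000
α = ε/1000 + 1 = 0.98440, so α − 1 = -0.01560
f^(α−1) = 0.353^(-0.01560) = 1.016377
δ_res = (-9.2 + 1000) × 1.016377 − 1000 = 1007.026 − 1000 = 7.03 per mil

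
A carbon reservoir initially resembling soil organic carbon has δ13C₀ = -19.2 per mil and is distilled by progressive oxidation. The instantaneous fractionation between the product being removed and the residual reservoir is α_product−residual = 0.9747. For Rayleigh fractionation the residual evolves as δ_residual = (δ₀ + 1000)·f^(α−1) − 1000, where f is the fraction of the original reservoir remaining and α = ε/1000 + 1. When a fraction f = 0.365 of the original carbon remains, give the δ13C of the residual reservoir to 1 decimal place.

Rayleigh residual: δ_res = (δ₀ + 1000)·f^(α−1) − 1000
α − 1 = -0.02530
f^(α−1) = 0.365^(-0.02530) = 1.025827
δ_res = (-19.2 + 1000) × 1.025827 − 1000 = 1006.131 − 1000 = 6.13 per mil

6.1 per mil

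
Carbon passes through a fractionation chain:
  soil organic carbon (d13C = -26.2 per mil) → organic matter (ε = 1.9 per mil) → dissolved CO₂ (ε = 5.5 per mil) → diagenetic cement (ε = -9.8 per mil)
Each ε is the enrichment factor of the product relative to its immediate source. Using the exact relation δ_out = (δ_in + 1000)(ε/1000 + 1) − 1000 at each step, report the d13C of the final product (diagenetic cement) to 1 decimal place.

step 1: δ = (-26.20 + 1000)·(1.9/1000 + 1) − 1000 = -24.35 per mil
step 2: δ = (-24.35 + 1000)·(5.5/1000 + 1) − 1000 = -18.98 per mil
step 3: δ = (-18.98 + 1000)·(-9.8/1000 + 1) − 1000 = -28.60 per mil

-28.6 per mil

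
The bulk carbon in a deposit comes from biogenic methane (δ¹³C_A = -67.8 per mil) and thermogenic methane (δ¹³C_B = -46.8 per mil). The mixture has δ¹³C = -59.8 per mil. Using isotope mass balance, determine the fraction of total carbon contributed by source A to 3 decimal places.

δ_mix = f_A·δ_A + (1 − f_A)·δ_B  ⇒  f_A = (δ_mix − δ_B)/(δ_A − δ_B)
f_A = (-59.8 − (-46.8)) / (-67.8 − (-46.8))
f_A = -13.0 / -21.0 = 0.6190

0.619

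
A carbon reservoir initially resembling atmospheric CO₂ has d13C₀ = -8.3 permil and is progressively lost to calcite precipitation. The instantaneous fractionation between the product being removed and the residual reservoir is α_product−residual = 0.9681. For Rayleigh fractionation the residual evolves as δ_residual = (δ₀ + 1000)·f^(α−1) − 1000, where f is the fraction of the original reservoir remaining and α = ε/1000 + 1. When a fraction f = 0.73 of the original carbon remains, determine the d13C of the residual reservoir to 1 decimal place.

1.7 permil

Rayleigh residual: δ_res = (δ₀ + 1000)·f^(α−1) − 1000
α − 1 = -0.03190
f^(α−1) = 0.73^(-0.03190) = 1.010090
δ_res = (-8.3 + 1000) × 1.010090 − 1000 = 1001.706 − 1000 = 1.71 permil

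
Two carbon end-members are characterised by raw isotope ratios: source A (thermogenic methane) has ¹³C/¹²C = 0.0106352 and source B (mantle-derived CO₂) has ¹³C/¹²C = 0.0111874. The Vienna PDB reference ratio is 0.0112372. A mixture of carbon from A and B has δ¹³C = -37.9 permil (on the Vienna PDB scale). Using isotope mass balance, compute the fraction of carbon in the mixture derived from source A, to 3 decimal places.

0.681

δ_A = (0.0106352/0.0112372 − 1)×1000 = (0.946428 − 1)×1000 = -53.572 permil
δ_B = (0.0111874/0.0112372 − 1)×1000 = (0.995568 − 1)×1000 = -4.432 permil
f_A = (δ_mix − δ_B)/(δ_A − δ_B) = (-37.9 − (-4.432))/(-53.572 − (-4.432))
f_A = -33.468 / -49.140 = 0.6811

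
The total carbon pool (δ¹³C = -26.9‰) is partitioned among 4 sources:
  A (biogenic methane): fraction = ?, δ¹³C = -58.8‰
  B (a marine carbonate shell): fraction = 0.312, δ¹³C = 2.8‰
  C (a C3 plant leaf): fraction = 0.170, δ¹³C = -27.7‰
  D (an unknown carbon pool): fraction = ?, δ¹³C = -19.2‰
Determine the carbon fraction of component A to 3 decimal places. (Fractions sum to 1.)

0.331

Let f_A and f_D be the unknown fractions; fractions sum to 1 so f_A + f_D = 0.518.
Mass balance: Σ fᵢ·δᵢ = δ_bulk ⇒ f_A·(-58.8) + f_D·(-19.2) = -26.9 − (-3.835) = -23.065
Substitute f_D = 0.518 − f_A:
f_A·(-58.8 − -19.2) = -23.065 − 0.518×(-19.2) = -13.119
f_A = -13.119 / -39.6 = 0.3313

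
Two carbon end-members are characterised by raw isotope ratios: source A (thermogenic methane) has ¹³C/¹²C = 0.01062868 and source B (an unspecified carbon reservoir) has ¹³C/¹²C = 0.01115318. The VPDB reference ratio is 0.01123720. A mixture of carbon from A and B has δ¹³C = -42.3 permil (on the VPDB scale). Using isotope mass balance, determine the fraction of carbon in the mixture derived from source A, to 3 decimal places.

δ_A = (0.01062868/0.01123720 − 1)×1000 = (0.945848 − 1)×1000 = -54.152 permil
δ_B = (0.01115318/0.01123720 − 1)×1000 = (0.992523 − 1)×1000 = -7.477 permil
f_A = (δ_mix − δ_B)/(δ_A − δ_B) = (-42.3 − (-7.477))/(-54.152 − (-7.477))
f_A = -34.823 / -46.675 = 0.7461

0.746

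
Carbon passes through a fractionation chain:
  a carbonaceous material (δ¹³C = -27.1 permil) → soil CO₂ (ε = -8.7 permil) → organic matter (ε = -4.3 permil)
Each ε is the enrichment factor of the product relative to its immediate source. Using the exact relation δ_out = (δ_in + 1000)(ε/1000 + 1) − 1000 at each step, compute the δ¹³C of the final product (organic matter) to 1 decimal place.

-39.7 permil

step 1: δ = (-27.10 + 1000)·(-8.7/1000 + 1) − 1000 = -35.56 permil
step 2: δ = (-35.56 + 1000)·(-4.3/1000 + 1) − 1000 = -39.71 permil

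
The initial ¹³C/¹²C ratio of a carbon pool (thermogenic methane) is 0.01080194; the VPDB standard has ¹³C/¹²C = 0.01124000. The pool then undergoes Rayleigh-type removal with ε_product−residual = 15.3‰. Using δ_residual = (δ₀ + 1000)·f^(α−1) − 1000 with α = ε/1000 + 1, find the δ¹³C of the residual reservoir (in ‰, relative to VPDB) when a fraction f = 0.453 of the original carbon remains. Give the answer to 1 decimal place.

-50.5‰

δ₀ = (0.01080194/0.01124000 − 1)×1000 = (0.961027 − 1)×1000 = -38.973‰
α − 1 = ε/1000 = 0.0153
f^(α−1) = 0.453^(0.0153) = 0.987958
δ_res = (-38.973 + 1000) × 0.987958 − 1000 = 949.454 − 1000 = -50.55‰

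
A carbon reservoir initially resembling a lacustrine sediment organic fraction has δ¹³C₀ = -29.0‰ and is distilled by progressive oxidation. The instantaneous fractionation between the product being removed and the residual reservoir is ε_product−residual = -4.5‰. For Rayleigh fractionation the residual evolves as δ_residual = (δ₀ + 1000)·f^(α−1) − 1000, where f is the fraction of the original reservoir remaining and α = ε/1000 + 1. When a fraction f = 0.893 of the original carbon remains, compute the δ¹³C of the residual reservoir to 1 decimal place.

Rayleigh residual: δ_res = (δ₀ + 1000)·f^(α−1) − 1000
α = ε/1000 + 1 = 0.99550, so α − 1 = -0.00450
f^(α−1) = 0.893^(-0.00450) = 1.000509
δ_res = (-29.0 + 1000) × 1.000509 − 1000 = 971.495 − 1000 = -28.51‰

-28.5‰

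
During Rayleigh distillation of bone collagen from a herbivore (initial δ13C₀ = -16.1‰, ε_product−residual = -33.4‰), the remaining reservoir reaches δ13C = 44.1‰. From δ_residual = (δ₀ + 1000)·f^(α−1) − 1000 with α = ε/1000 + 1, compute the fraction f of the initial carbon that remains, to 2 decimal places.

0.17

α − 1 = ε/1000 = -0.0334
(δ_res + 1000)/(δ₀ + 1000) = (44.1 + 1000)/(-16.1 + 1000) = 1044.1/983.9 = 1.061185
f = 1.061185^(1/-0.0334) = exp(ln(1.061185)/-0.0334) = exp(0.05939/-0.0334)
f = exp(-1.7780) = 0.1690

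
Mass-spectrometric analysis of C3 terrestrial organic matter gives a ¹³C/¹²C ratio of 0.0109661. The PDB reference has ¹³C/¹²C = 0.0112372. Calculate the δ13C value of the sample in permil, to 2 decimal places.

-24.13 permil

δ13C = (R_sample / R_standard − 1) × 1000
R_sample / R_standard = 0.0109661 / 0.0112372 = 0.975875
δ13C = (0.975875 − 1) × 1000 = -24.125 permil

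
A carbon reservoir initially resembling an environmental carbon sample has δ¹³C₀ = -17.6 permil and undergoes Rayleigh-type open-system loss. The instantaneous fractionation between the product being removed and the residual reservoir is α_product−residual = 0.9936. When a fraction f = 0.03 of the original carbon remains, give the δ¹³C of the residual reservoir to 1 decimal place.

Rayleigh residual: δ_res = (δ₀ + 1000)·f^(α−1) − 1000
α − 1 = -0.00640
f^(α−1) = 0.03^(-0.00640) = 1.022696
δ_res = (-17.6 + 1000) × 1.022696 − 1000 = 1004.696 − 1000 = 4.70 permil

4.7 permil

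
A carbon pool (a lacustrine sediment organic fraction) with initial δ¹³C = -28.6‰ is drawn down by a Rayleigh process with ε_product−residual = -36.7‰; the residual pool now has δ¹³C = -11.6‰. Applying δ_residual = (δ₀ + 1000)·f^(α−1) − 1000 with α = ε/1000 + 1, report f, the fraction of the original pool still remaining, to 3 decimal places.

0.623

α − 1 = ε/1000 = -0.0367
(δ_res + 1000)/(δ₀ + 1000) = (-11.6 + 1000)/(-28.6 + 1000) = 988.4/971.4 = 1.017501
f = 1.017501^(1/-0.0367) = exp(ln(1.017501)/-0.0367) = exp(0.01735/-0.0367)
f = exp(-0.4727) = 0.6233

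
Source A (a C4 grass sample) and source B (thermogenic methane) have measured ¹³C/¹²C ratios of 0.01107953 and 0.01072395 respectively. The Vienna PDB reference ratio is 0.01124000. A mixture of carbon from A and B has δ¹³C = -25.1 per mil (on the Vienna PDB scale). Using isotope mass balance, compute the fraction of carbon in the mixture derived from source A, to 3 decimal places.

δ_A = (0.01107953/0.01124000 − 1)×1000 = (0.985723 − 1)×1000 = -14.277 per mil
δ_B = (0.01072395/0.01124000 − 1)×1000 = (0.954088 − 1)×1000 = -45.912 per mil
f_A = (δ_mix − δ_B)/(δ_A − δ_B) = (-25.1 − (-45.912))/(-14.277 − (-45.912))
f_A = 20.812 / 31.635 = 0.6579

0.658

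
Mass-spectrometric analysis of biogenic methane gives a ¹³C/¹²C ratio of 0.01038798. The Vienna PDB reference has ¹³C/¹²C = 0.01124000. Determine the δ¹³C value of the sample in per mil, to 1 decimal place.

δ¹³C = (R_sample / R_standard − 1) × 1000
R_sample / R_standard = 0.01038798 / 0.01124000 = 0.924198
δ¹³C = (0.924198 − 1) × 1000 = -75.80 per mil

-75.8 per mil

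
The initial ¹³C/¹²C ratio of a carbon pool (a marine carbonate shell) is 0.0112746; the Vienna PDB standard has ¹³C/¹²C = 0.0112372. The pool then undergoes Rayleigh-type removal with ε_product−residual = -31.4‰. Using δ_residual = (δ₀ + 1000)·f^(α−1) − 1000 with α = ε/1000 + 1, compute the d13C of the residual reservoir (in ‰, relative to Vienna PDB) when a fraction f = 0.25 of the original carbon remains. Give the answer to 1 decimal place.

48.0‰

δ₀ = (0.0112746/0.0112372 − 1)×1000 = (1.003328 − 1)×1000 = 3.328‰
α − 1 = ε/1000 = -0.0314
f^(α−1) = 0.25^(-0.0314) = 1.044491
δ_res = (3.328 + 1000) × 1.044491 − 1000 = 1047.967 − 1000 = 47.97‰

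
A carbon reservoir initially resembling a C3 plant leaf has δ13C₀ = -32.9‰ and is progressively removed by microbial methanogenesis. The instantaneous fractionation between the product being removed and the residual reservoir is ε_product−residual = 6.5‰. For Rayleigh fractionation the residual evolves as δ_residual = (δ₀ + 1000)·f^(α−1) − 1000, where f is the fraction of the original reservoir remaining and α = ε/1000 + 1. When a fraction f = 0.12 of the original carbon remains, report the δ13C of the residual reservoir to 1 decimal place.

Rayleigh residual: δ_res = (δ₀ + 1000)·f^(α−1) − 1000
α = ε/1000 + 1 = 1.00650, so α − 1 = 0.00650
f^(α−1) = 0.12^(0.00650) = 0.986313
δ_res = (-32.9 + 1000) × 0.986313 − 1000 = 953.863 − 1000 = -46.14‰

-46.1‰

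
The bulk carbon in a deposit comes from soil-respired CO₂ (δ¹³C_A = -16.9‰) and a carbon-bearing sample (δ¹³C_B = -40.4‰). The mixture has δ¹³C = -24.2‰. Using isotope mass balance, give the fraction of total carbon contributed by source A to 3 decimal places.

δ_mix = f_A·δ_A + (1 − f_A)·δ_B  ⇒  f_A = (δ_mix − δ_B)/(δ_A − δ_B)
f_A = (-24.2 − (-40.4)) / (-16.9 − (-40.4))
f_A = 16.2 / 23.5 = 0.6894

0.689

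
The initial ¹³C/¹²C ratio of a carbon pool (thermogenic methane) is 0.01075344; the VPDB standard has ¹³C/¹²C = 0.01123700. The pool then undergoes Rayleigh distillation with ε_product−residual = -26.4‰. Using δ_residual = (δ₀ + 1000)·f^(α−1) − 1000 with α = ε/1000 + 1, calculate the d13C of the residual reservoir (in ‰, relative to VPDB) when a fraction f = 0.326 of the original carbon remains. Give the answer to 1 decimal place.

-14.3‰

δ₀ = (0.01075344/0.01123700 − 1)×1000 = (0.956967 − 1)×1000 = -43.033‰
α − 1 = ε/1000 = -0.0264
f^(α−1) = 0.326^(-0.0264) = 1.030033
δ_res = (-43.033 + 1000) × 1.030033 − 1000 = 985.708 − 1000 = -14.29‰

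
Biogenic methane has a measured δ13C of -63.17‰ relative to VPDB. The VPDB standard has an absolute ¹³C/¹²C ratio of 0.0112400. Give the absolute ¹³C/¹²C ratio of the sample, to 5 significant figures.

R_sample = R_standard × (δ13C/1000 + 1)
R_sample = 0.0112400 × (-63.17/1000 + 1) = 0.0112400 × 0.936830
R_sample = 0.0105300

0.010530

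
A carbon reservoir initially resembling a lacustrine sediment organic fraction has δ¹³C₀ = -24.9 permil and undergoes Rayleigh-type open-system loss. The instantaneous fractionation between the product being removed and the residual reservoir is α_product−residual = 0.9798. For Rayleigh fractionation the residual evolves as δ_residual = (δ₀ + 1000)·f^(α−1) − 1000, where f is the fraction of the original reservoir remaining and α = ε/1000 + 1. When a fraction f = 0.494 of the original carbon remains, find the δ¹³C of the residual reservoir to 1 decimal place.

-10.9 permil

Rayleigh residual: δ_res = (δ₀ + 1000)·f^(α−1) − 1000
α − 1 = -0.02020
f^(α−1) = 0.494^(-0.02020) = 1.014347
δ_res = (-24.9 + 1000) × 1.014347 − 1000 = 989.090 − 1000 = -10.91 permil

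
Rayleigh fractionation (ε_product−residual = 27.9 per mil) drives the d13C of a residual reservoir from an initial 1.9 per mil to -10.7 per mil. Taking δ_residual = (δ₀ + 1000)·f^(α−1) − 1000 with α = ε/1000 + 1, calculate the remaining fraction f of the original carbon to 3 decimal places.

0.635

α − 1 = ε/1000 = 0.0279
(δ_res + 1000)/(δ₀ + 1000) = (-10.7 + 1000)/(1.9 + 1000) = 989.3/1001.9 = 0.987424
f = 0.987424^(1/0.0279) = exp(ln(0.987424)/0.0279) = exp(-0.01266/0.0279)
f = exp(-0.4536) = 0.6353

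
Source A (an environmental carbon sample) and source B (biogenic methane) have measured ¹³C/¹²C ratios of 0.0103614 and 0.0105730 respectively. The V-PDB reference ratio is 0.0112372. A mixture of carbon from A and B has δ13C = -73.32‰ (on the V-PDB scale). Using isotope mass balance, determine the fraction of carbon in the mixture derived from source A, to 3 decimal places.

0.755

δ_A = (0.0103614/0.0112372 − 1)×1000 = (0.922062 − 1)×1000 = -77.938‰
δ_B = (0.0105730/0.0112372 − 1)×1000 = (0.940893 − 1)×1000 = -59.107‰
f_A = (δ_mix − δ_B)/(δ_A − δ_B) = (-73.32 − (-59.107))/(-77.938 − (-59.107))
f_A = -14.213 / -18.830 = 0.7548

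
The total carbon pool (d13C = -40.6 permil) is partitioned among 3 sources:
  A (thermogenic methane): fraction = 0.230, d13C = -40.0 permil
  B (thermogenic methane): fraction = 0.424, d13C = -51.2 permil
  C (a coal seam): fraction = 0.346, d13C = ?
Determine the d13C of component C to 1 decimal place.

Isotope mass balance: δ_bulk = Σ fᵢ·δᵢ.
-40.6 = 0.230×(-40.0) + 0.424×(-51.2) + 0.346×δ_C
0.346·δ_C = -40.6 − (-30.909) = -9.691
δ_C = -9.691 / 0.346 = -28.01 permil

-28.0 permil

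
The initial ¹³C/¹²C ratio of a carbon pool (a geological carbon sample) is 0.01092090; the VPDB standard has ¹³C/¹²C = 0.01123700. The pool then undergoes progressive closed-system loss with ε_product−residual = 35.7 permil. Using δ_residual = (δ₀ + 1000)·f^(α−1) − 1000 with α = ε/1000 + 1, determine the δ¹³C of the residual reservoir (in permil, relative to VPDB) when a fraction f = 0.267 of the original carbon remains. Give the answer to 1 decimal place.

-72.9 permil

δ₀ = (0.01092090/0.01123700 − 1)×1000 = (0.971870 − 1)×1000 = -28.130 permil
α − 1 = ε/1000 = 0.0357
f^(α−1) = 0.267^(0.0357) = 0.953952
δ_res = (-28.130 + 1000) × 0.953952 − 1000 = 927.117 − 1000 = -72.88 permil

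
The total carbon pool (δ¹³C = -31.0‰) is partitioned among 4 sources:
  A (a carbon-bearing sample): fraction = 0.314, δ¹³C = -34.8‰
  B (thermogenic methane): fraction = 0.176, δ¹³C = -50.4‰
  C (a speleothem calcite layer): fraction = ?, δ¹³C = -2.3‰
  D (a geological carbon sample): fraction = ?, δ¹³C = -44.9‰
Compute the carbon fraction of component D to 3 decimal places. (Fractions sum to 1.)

0.235

Let f_D and f_C be the unknown fractions; fractions sum to 1 so f_D + f_C = 0.510.
Mass balance: Σ fᵢ·δᵢ = δ_bulk ⇒ f_D·(-44.9) + f_C·(-2.3) = -31.0 − (-19.798) = -11.202
Substitute f_C = 0.510 − f_D:
f_D·(-44.9 − -2.3) = -11.202 − 0.510×(-2.3) = -10.029
f_D = -10.029 / -42.6 = 0.2354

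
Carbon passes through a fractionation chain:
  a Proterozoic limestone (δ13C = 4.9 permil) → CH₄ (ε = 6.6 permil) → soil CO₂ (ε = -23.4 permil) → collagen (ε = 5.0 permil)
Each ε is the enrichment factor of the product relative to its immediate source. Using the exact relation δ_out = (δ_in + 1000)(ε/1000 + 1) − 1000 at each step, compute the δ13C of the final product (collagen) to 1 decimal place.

-7.2 permil

step 1: δ = (4.90 + 1000)·(6.6/1000 + 1) − 1000 = 11.53 permil
step 2: δ = (11.53 + 1000)·(-23.4/1000 + 1) − 1000 = -12.14 permil
step 3: δ = (-12.14 + 1000)·(5.0/1000 + 1) − 1000 = -7.20 permil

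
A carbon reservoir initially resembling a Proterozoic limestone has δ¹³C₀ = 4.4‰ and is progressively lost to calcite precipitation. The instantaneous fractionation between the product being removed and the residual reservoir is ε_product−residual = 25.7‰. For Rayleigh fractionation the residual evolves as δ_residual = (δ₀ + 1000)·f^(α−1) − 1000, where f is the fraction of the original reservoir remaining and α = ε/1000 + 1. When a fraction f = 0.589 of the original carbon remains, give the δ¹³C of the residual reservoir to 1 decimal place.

Rayleigh residual: δ_res = (δ₀ + 1000)·f^(α−1) − 1000
α = ε/1000 + 1 = 1.02570, so α − 1 = 0.02570
f^(α−1) = 0.589^(0.02570) = 0.986488
δ_res = (4.4 + 1000) × 0.986488 − 1000 = 990.829 − 1000 = -9.17‰

-9.2‰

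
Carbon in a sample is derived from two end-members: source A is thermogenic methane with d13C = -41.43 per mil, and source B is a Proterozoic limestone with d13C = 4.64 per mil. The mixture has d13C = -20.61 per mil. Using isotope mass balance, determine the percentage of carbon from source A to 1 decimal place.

54.8%

δ_mix = f_A·δ_A + (1 − f_A)·δ_B  ⇒  f_A = (δ_mix − δ_B)/(δ_A − δ_B)
f_A = (-20.61 − (4.64)) / (-41.43 − (4.64))
f_A = -25.25 / -46.07 = 0.5481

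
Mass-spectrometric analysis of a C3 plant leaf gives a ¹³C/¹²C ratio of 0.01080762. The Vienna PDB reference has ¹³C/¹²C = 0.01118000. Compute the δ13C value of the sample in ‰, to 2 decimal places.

δ13C = (R_sample / R_standard − 1) × 1000
R_sample / R_standard = 0.01080762 / 0.01118000 = 0.966692
δ13C = (0.966692 − 1) × 1000 = -33.308‰

-33.31‰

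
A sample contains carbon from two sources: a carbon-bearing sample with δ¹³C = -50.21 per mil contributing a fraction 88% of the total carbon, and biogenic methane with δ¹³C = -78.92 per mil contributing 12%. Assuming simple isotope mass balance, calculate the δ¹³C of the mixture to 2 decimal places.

-53.66 per mil

δ_mix = f_A·δ_A + f_B·δ_B
δ_mix = 0.88 × (-50.21) + 0.12 × (-78.92)
δ_mix = -44.185 + -9.470 = -53.655 per mil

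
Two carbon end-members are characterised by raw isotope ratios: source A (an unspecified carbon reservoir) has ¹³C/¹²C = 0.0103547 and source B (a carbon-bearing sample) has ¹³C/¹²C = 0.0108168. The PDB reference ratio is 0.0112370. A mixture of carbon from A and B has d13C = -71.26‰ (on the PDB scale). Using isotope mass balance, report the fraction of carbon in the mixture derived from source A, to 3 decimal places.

0.824

δ_A = (0.0103547/0.0112370 − 1)×1000 = (0.921483 − 1)×1000 = -78.517‰
δ_B = (0.0108168/0.0112370 − 1)×1000 = (0.962606 − 1)×1000 = -37.394‰
f_A = (δ_mix − δ_B)/(δ_A − δ_B) = (-71.26 − (-37.394))/(-78.517 − (-37.394))
f_A = -33.866 / -41.123 = 0.8235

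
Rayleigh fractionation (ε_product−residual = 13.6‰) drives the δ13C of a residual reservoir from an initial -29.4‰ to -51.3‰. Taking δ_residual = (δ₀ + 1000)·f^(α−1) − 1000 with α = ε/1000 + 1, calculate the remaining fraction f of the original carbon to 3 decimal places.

α − 1 = ε/1000 = 0.0136
(δ_res + 1000)/(δ₀ + 1000) = (-51.3 + 1000)/(-29.4 + 1000) = 948.7/970.6 = 0.977437
f = 0.977437^(1/0.0136) = exp(ln(0.977437)/0.0136) = exp(-0.02282/0.0136)
f = exp(-1.6781) = 0.1867

0.187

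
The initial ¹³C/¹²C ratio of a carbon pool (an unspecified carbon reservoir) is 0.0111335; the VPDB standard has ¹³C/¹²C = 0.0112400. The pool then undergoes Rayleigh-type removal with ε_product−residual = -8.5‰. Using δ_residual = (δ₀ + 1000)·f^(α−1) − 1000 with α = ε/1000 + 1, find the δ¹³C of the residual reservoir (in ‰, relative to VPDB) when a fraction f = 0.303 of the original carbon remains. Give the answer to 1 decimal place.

0.6‰

δ₀ = (0.0111335/0.0112400 − 1)×1000 = (0.990525 − 1)×1000 = -9.475‰
α − 1 = ε/1000 = -0.0085
f^(α−1) = 0.303^(-0.0085) = 1.010201
δ_res = (-9.475 + 1000) × 1.010201 − 1000 = 1000.629 − 1000 = 0.63‰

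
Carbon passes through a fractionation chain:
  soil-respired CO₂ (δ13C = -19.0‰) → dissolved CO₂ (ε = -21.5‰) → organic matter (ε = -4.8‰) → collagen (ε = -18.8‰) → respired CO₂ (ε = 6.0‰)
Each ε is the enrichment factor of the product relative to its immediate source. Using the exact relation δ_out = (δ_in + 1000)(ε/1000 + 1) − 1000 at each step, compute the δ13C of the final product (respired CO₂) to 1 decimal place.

step 1: δ = (-19.00 + 1000)·(-21.5/1000 + 1) − 1000 = -40.09‰
step 2: δ = (-40.09 + 1000)·(-4.8/1000 + 1) − 1000 = -44.70‰
step 3: δ = (-44.70 + 1000)·(-18.8/1000 + 1) − 1000 = -62.66‰
step 4: δ = (-62.66 + 1000)·(6.0/1000 + 1) − 1000 = -57.03‰

-57.0‰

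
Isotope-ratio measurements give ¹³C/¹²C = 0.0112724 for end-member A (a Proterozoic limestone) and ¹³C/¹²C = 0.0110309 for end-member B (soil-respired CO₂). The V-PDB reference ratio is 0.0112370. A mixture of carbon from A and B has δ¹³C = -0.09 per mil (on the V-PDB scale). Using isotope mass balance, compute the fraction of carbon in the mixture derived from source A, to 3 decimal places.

δ_A = (0.0112724/0.0112370 − 1)×1000 = (1.003150 − 1)×1000 = 3.150 per mil
δ_B = (0.0110309/0.0112370 − 1)×1000 = (0.981659 − 1)×1000 = -18.341 per mil
f_A = (δ_mix − δ_B)/(δ_A − δ_B) = (-0.09 − (-18.341))/(3.150 − (-18.341))
f_A = 18.251 / 21.492 = 0.8492

0.849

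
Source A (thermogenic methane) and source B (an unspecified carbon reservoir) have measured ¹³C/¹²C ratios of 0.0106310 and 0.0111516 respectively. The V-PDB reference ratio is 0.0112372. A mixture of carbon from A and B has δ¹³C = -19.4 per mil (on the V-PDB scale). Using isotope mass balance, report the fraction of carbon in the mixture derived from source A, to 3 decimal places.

δ_A = (0.0106310/0.0112372 − 1)×1000 = (0.946054 − 1)×1000 = -53.946 per mil
δ_B = (0.0111516/0.0112372 − 1)×1000 = (0.992382 − 1)×1000 = -7.618 per mil
f_A = (δ_mix − δ_B)/(δ_A − δ_B) = (-19.4 − (-7.618))/(-53.946 − (-7.618))
f_A = -11.782 / -46.328 = 0.2543

0.254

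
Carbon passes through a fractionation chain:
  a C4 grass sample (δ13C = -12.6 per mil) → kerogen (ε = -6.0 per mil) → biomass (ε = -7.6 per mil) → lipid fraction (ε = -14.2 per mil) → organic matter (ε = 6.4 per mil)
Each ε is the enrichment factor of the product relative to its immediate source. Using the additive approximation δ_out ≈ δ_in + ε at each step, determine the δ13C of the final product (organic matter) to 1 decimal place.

-34.0 per mil

step 1: δ ≈ -12.6 + (-6.0) = -18.6 per mil
step 2: δ ≈ -18.6 + (-7.6) = -26.2 per mil
step 3: δ ≈ -26.2 + (-14.2) = -40.4 per mil
step 4: δ ≈ -40.4 + (6.4) = -34.0 per mil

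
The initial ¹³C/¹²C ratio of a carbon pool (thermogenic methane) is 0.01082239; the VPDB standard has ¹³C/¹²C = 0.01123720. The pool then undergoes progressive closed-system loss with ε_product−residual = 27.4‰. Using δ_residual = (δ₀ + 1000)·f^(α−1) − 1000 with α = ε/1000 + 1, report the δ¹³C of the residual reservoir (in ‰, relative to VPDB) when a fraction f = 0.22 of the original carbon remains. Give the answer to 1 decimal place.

-76.1‰

δ₀ = (0.01082239/0.01123720 − 1)×1000 = (0.963086 − 1)×1000 = -36.914‰
α − 1 = ε/1000 = 0.0274
f^(α−1) = 0.22^(0.0274) = 0.959362
δ_res = (-36.914 + 1000) × 0.959362 − 1000 = 923.948 − 1000 = -76.05‰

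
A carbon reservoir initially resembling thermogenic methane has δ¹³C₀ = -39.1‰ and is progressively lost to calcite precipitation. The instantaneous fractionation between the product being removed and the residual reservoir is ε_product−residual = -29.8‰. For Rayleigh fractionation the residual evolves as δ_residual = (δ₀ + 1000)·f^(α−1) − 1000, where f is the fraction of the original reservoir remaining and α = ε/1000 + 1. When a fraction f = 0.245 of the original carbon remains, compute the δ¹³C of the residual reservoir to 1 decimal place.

Rayleigh residual: δ_res = (δ₀ + 1000)·f^(α−1) − 1000
α = ε/1000 + 1 = 0.97020, so α − 1 = -0.02980
f^(α−1) = 0.245^(-0.02980) = 1.042804
δ_res = (-39.1 + 1000) × 1.042804 − 1000 = 1002.031 − 1000 = 2.03‰

2.0‰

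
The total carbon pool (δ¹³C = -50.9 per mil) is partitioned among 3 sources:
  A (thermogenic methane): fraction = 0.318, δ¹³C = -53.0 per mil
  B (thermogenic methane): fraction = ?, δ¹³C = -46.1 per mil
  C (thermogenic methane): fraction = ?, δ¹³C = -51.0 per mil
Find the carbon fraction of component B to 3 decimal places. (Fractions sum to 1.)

Let f_B and f_C be the unknown fractions; fractions sum to 1 so f_B + f_C = 0.682.
Mass balance: Σ fᵢ·δᵢ = δ_bulk ⇒ f_B·(-46.1) + f_C·(-51.0) = -50.9 − (-16.854) = -34.046
Substitute f_C = 0.682 − f_B:
f_B·(-46.1 − -51.0) = -34.046 − 0.682×(-51.0) = 0.736
f_B = 0.736 / 4.9 = 0.1502

0.150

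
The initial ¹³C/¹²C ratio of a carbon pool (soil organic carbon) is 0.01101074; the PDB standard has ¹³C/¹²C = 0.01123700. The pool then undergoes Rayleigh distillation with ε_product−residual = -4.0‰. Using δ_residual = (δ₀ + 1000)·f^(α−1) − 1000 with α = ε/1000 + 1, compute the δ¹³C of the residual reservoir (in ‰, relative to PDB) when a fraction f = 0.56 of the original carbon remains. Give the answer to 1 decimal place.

-17.9‰

δ₀ = (0.01101074/0.01123700 − 1)×1000 = (0.979865 − 1)×1000 = -20.135‰
α − 1 = ε/1000 = -0.0040
f^(α−1) = 0.56^(-0.0040) = 1.002322
δ_res = (-20.135 + 1000) × 1.002322 − 1000 = 982.140 − 1000 = -17.86‰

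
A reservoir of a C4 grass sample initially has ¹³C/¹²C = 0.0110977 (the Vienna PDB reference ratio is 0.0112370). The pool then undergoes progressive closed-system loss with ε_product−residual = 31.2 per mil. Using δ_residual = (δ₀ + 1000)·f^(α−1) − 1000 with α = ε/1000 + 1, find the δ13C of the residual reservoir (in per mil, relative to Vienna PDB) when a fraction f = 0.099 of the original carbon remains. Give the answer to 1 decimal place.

-81.1 per mil

δ₀ = (0.0110977/0.0112370 − 1)×1000 = (0.987603 − 1)×1000 = -12.397 per mil
α − 1 = ε/1000 = 0.0312
f^(α−1) = 0.099^(0.0312) = 0.930387
δ_res = (-12.397 + 1000) × 0.930387 − 1000 = 918.854 − 1000 = -81.15 per mil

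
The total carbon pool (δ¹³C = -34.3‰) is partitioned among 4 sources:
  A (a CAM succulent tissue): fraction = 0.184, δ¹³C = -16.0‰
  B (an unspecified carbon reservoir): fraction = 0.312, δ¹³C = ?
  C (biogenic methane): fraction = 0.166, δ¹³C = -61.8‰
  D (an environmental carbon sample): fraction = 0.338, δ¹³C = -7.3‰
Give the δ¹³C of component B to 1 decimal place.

-59.7‰

Isotope mass balance: δ_bulk = Σ fᵢ·δᵢ.
-34.3 = 0.184×(-16.0) + 0.312×δ_B + 0.166×(-61.8) + 0.338×(-7.3)
0.312·δ_B = -34.3 − (-15.670) = -18.630
δ_B = -18.630 / 0.312 = -59.71‰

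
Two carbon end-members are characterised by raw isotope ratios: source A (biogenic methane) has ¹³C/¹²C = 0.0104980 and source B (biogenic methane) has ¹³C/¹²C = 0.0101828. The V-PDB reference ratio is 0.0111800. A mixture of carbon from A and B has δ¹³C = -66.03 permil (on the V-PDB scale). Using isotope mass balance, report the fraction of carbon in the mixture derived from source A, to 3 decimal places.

0.822

δ_A = (0.0104980/0.0111800 − 1)×1000 = (0.938998 − 1)×1000 = -61.002 permil
δ_B = (0.0101828/0.0111800 − 1)×1000 = (0.910805 − 1)×1000 = -89.195 permil
f_A = (δ_mix − δ_B)/(δ_A − δ_B) = (-66.03 − (-89.195))/(-61.002 − (-89.195))
f_A = 23.165 / 28.193 = 0.8217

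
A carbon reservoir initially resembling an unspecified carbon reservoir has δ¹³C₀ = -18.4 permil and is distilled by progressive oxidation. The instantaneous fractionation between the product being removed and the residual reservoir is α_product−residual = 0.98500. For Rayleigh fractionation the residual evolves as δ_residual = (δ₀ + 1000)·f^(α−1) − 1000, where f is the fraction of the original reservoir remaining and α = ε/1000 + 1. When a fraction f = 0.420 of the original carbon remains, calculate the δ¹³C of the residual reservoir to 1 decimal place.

Rayleigh residual: δ_res = (δ₀ + 1000)·f^(α−1) − 1000
α − 1 = -0.01500
f^(α−1) = 0.420^(-0.01500) = 1.013098
δ_res = (-18.4 + 1000) × 1.013098 − 1000 = 994.457 − 1000 = -5.54 permil

-5.5 permil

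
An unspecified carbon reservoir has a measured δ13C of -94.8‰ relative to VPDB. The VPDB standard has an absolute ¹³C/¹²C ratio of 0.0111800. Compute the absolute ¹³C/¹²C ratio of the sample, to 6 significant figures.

0.0101201

R_sample = R_standard × (δ13C/1000 + 1)
R_sample = 0.0111800 × (-94.8/1000 + 1) = 0.0111800 × 0.905200
R_sample = 0.0101201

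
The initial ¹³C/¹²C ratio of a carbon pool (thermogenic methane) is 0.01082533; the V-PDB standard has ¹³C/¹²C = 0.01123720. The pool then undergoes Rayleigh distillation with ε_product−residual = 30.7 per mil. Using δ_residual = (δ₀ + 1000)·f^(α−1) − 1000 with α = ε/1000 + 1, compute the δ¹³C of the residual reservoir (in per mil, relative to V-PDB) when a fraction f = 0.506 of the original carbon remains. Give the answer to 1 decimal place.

δ₀ = (0.01082533/0.01123720 − 1)×1000 = (0.963348 − 1)×1000 = -36.652 per mil
α − 1 = ε/1000 = 0.0307
f^(α−1) = 0.506^(0.0307) = 0.979304
δ_res = (-36.652 + 1000) × 0.979304 − 1000 = 943.410 − 1000 = -56.59 per mil

-56.6 per mil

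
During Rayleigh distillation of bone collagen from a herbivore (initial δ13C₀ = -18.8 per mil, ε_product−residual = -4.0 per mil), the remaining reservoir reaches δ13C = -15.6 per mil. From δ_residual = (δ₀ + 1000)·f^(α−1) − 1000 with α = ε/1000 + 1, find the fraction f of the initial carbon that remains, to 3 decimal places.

0.443

α − 1 = ε/1000 = -0.0040
(δ_res + 1000)/(δ₀ + 1000) = (-15.6 + 1000)/(-18.8 + 1000) = 984.4/981.2 = 1.003261
f = 1.003261^(1/-0.0040) = exp(ln(1.003261)/-0.0040) = exp(0.00326/-0.0040)
f = exp(-0.8140) = 0.4431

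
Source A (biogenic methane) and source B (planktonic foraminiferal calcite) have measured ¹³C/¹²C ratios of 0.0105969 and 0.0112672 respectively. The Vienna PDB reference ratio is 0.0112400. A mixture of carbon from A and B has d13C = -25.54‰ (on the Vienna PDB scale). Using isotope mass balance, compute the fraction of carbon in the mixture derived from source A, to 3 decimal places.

δ_A = (0.0105969/0.0112400 − 1)×1000 = (0.942785 − 1)×1000 = -57.215‰
δ_B = (0.0112672/0.0112400 − 1)×1000 = (1.002420 − 1)×1000 = 2.420‰
f_A = (δ_mix − δ_B)/(δ_A − δ_B) = (-25.54 − (2.420))/(-57.215 − (2.420))
f_A = -27.960 / -59.635 = 0.4688

0.469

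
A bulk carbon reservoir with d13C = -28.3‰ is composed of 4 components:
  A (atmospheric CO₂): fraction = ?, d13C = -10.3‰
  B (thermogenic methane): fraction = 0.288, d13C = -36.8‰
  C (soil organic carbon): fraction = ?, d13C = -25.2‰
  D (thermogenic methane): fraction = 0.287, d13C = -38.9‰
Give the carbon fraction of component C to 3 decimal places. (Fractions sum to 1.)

0.145

Let f_C and f_A be the unknown fractions; fractions sum to 1 so f_C + f_A = 0.425.
Mass balance: Σ fᵢ·δᵢ = δ_bulk ⇒ f_C·(-25.2) + f_A·(-10.3) = -28.3 − (-21.763) = -6.537
Substitute f_A = 0.425 − f_C:
f_C·(-25.2 − -10.3) = -6.537 − 0.425×(-10.3) = -2.160
f_C = -2.160 / -14.9 = 0.1450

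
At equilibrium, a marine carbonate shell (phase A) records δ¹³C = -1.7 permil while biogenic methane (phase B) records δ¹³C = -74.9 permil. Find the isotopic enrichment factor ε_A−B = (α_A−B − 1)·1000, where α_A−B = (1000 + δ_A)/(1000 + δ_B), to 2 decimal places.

α_A−B = (1000 + -1.7) / (1000 + -74.9) = 998.3 / 925.1 = 1.079127
ε_A−B = (1.079127 − 1) × 1000 = 79.127 permil
(The approximation ε ≈ δ_A − δ_B would give 73.2 permil.)

79.13 permil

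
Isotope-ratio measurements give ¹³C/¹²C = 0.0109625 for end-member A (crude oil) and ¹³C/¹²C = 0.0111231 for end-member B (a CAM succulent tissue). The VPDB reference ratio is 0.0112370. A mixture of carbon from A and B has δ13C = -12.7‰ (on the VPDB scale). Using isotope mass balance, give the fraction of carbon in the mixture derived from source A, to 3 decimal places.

0.179

δ_A = (0.0109625/0.0112370 − 1)×1000 = (0.975572 − 1)×1000 = -24.428‰
δ_B = (0.0111231/0.0112370 − 1)×1000 = (0.989864 − 1)×1000 = -10.136‰
f_A = (δ_mix − δ_B)/(δ_A − δ_B) = (-12.7 − (-10.136))/(-24.428 − (-10.136))
f_A = -2.564 / -14.292 = 0.1794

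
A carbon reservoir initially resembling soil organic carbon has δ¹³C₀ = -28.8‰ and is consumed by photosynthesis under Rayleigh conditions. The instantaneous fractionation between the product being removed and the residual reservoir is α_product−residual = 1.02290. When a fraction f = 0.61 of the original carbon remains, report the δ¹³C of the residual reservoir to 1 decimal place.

Rayleigh residual: δ_res = (δ₀ + 1000)·f^(α−1) − 1000
α − 1 = 0.02290
f^(α−1) = 0.61^(0.02290) = 0.988744
δ_res = (-28.8 + 1000) × 0.988744 − 1000 = 960.269 − 1000 = -39.73‰

-39.7‰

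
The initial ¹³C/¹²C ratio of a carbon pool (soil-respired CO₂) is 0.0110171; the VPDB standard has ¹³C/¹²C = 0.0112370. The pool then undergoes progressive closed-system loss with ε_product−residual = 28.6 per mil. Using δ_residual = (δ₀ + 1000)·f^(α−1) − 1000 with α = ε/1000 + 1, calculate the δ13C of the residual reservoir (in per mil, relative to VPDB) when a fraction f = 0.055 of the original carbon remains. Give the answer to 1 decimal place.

δ₀ = (0.0110171/0.0112370 − 1)×1000 = (0.980431 − 1)×1000 = -19.569 per mil
α − 1 = ε/1000 = 0.0286
f^(α−1) = 0.055^(0.0286) = 0.920395
δ_res = (-19.569 + 1000) × 0.920395 − 1000 = 902.384 − 1000 = -97.62 per mil

-97.6 per mil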